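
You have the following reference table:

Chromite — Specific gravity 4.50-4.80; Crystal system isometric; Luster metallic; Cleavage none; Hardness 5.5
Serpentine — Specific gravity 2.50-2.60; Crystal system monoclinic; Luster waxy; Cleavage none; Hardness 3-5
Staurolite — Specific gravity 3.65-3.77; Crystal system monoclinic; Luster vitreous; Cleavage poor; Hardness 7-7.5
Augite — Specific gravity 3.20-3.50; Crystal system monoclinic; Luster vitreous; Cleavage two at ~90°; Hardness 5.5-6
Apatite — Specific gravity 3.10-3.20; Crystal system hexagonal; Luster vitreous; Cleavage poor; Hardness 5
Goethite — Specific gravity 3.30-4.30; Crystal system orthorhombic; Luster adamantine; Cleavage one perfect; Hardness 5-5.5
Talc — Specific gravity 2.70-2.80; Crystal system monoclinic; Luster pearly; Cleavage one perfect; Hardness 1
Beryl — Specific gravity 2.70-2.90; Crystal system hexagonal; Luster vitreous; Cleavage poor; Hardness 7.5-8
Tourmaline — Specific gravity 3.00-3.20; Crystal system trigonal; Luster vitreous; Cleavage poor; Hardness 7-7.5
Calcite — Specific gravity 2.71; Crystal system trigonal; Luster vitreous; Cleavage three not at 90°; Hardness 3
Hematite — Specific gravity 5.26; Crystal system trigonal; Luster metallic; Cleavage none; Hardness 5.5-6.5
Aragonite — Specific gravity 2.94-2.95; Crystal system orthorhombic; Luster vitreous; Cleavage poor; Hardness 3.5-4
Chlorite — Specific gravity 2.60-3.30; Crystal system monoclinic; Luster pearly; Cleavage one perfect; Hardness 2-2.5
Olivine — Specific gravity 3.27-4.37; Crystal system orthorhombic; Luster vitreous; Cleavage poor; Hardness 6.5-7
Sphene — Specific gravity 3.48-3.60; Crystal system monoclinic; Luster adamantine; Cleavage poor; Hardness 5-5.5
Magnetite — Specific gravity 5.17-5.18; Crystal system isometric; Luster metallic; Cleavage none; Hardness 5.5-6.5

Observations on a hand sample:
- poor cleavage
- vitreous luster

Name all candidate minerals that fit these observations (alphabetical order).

Apatite, Aragonite, Beryl, Olivine, Staurolite, Tourmaline

Poor cleavage — leaves Staurolite, Apatite, Beryl, Tourmaline, Aragonite, Olivine, Sphene.
Vitreous luster rules out Sphene.
The minerals that satisfy all observations are Apatite, Aragonite, Beryl, Olivine, Staurolite, Tourmaline.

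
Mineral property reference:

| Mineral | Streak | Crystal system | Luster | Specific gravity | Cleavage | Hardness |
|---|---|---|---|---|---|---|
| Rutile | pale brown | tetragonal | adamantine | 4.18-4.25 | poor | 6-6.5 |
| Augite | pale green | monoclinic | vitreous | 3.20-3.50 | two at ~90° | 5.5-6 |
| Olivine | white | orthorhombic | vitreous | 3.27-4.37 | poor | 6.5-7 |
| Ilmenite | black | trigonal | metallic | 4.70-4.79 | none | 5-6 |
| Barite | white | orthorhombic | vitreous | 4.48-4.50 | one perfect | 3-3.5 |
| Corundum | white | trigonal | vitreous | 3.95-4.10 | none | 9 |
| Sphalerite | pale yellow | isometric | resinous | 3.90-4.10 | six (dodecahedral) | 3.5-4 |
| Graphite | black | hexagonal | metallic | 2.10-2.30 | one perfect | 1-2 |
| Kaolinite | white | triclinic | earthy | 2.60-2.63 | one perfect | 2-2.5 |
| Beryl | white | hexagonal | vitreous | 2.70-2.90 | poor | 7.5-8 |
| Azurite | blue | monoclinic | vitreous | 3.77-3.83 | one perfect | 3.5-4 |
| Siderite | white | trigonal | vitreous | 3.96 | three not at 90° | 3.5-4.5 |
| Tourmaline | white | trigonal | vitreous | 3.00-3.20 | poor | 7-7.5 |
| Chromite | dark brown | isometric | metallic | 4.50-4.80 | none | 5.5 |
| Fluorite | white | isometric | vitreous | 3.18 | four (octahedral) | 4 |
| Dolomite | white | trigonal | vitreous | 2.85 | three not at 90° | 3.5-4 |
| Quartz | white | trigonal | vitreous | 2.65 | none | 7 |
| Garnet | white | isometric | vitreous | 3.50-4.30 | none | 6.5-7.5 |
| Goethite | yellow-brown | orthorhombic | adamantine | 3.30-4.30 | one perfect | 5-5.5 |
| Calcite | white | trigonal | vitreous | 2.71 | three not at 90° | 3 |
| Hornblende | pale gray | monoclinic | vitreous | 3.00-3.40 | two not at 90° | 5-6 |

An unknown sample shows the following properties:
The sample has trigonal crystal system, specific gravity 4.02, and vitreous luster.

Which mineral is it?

Trigonal crystal system — narrows the field to Ilmenite, Corundum, Siderite, Tourmaline, Dolomite, Quartz, Calcite.
Specific gravity 4.02 — narrows the field to Corundum.
Vitreous luster — no further eliminations.
The only mineral consistent with every observation is Corundum.

Corundum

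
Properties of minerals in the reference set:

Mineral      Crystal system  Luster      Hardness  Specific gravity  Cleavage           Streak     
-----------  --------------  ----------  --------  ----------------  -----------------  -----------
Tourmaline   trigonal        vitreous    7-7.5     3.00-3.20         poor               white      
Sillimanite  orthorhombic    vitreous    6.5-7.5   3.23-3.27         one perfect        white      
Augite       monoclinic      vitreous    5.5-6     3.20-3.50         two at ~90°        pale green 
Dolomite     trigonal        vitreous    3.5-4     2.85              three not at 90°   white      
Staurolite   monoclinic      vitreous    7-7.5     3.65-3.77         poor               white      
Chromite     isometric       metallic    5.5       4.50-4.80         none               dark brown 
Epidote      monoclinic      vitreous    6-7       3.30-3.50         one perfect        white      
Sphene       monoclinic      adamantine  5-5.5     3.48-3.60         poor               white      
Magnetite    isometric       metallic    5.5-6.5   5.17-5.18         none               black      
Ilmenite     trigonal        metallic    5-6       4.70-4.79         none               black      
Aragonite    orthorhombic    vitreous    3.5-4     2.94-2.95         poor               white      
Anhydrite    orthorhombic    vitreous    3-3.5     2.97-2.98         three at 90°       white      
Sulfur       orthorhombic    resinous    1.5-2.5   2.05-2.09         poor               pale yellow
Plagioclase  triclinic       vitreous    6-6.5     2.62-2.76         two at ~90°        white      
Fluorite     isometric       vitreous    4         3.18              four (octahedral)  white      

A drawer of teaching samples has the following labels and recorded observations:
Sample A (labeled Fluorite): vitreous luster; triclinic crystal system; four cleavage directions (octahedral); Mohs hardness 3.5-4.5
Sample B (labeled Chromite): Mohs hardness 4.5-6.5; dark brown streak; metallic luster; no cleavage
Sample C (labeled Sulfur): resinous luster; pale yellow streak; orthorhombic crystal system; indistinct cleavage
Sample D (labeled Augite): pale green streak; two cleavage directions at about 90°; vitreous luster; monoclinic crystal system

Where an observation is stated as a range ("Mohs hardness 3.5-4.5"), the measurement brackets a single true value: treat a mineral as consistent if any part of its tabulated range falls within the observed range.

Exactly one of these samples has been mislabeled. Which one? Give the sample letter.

Sample A: triclinic crystal system is outside the reference for Fluorite (isometric system) — mislabeled.
Sample B: all recorded properties match Chromite.
Sample C: all recorded properties match Sulfur.
Sample D: all recorded properties match Augite.
Only sample A is inconsistent with its label.

A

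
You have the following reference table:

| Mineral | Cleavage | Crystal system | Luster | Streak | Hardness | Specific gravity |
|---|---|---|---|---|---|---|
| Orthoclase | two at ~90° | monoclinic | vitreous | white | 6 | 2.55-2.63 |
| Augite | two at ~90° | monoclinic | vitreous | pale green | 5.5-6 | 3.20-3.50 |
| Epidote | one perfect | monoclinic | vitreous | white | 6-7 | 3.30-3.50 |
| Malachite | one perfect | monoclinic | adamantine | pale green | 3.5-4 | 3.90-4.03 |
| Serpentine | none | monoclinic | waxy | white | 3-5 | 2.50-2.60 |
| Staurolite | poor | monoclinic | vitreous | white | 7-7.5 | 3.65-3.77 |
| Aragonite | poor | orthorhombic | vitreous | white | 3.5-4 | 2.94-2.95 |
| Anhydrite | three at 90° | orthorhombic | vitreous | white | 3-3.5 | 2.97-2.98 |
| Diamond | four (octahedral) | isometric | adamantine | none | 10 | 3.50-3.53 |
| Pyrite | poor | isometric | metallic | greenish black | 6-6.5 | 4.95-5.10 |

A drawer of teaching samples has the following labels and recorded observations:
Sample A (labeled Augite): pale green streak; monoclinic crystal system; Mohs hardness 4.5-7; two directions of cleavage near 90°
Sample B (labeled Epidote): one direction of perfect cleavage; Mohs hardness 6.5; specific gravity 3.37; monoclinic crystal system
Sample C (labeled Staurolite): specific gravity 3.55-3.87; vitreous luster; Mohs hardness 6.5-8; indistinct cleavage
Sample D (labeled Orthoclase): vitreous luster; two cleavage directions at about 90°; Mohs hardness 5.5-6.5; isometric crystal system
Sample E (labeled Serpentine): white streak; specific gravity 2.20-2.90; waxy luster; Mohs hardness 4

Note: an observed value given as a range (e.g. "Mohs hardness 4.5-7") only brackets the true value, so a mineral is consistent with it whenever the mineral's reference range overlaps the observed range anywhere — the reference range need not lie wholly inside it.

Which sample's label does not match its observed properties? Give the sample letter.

D

Sample A: every observation is compatible with the reference values for Augite.
Sample B: every observation is compatible with the reference values for Epidote.
Sample C: every observation is compatible with the reference values for Staurolite.
Sample D: Orthoclase has monoclinic system, but the record shows isometric crystal system — this label is wrong.
Sample E: every observation is compatible with the reference values for Serpentine.
The mislabeled specimen is D.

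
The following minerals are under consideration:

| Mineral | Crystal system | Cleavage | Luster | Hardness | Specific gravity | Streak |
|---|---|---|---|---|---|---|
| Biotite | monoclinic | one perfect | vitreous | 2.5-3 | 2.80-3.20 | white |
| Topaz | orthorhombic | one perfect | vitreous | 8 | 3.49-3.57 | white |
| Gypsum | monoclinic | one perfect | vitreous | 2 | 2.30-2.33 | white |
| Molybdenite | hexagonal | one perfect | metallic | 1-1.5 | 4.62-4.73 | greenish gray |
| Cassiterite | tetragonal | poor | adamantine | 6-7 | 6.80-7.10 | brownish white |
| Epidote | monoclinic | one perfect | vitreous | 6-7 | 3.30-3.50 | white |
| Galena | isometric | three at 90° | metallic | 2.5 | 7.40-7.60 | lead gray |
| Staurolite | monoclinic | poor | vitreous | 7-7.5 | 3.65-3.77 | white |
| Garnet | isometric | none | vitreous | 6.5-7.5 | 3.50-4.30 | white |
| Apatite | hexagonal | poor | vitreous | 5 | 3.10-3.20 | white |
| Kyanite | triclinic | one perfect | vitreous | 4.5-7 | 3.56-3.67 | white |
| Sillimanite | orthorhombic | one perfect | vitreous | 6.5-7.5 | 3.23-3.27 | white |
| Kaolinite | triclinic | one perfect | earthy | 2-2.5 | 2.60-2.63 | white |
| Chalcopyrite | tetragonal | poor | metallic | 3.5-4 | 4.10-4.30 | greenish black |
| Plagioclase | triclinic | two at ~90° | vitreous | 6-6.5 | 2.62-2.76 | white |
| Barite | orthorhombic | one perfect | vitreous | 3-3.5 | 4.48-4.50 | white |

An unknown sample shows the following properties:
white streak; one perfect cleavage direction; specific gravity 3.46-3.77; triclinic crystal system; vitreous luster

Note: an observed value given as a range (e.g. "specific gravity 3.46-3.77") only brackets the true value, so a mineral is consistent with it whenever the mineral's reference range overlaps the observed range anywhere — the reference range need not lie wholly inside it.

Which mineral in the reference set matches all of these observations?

Kyanite

White streak rules out Molybdenite, Cassiterite, Galena, Chalcopyrite.
One perfect cleavage direction is inconsistent with Staurolite, Garnet, Apatite, Plagioclase.
Specific gravity 3.46-3.77: leaves Topaz, Epidote, Kyanite.
Triclinic crystal system: leaves Kyanite.
Vitreous luster: consistent with all remaining minerals.
The only mineral consistent with every observation is Kyanite.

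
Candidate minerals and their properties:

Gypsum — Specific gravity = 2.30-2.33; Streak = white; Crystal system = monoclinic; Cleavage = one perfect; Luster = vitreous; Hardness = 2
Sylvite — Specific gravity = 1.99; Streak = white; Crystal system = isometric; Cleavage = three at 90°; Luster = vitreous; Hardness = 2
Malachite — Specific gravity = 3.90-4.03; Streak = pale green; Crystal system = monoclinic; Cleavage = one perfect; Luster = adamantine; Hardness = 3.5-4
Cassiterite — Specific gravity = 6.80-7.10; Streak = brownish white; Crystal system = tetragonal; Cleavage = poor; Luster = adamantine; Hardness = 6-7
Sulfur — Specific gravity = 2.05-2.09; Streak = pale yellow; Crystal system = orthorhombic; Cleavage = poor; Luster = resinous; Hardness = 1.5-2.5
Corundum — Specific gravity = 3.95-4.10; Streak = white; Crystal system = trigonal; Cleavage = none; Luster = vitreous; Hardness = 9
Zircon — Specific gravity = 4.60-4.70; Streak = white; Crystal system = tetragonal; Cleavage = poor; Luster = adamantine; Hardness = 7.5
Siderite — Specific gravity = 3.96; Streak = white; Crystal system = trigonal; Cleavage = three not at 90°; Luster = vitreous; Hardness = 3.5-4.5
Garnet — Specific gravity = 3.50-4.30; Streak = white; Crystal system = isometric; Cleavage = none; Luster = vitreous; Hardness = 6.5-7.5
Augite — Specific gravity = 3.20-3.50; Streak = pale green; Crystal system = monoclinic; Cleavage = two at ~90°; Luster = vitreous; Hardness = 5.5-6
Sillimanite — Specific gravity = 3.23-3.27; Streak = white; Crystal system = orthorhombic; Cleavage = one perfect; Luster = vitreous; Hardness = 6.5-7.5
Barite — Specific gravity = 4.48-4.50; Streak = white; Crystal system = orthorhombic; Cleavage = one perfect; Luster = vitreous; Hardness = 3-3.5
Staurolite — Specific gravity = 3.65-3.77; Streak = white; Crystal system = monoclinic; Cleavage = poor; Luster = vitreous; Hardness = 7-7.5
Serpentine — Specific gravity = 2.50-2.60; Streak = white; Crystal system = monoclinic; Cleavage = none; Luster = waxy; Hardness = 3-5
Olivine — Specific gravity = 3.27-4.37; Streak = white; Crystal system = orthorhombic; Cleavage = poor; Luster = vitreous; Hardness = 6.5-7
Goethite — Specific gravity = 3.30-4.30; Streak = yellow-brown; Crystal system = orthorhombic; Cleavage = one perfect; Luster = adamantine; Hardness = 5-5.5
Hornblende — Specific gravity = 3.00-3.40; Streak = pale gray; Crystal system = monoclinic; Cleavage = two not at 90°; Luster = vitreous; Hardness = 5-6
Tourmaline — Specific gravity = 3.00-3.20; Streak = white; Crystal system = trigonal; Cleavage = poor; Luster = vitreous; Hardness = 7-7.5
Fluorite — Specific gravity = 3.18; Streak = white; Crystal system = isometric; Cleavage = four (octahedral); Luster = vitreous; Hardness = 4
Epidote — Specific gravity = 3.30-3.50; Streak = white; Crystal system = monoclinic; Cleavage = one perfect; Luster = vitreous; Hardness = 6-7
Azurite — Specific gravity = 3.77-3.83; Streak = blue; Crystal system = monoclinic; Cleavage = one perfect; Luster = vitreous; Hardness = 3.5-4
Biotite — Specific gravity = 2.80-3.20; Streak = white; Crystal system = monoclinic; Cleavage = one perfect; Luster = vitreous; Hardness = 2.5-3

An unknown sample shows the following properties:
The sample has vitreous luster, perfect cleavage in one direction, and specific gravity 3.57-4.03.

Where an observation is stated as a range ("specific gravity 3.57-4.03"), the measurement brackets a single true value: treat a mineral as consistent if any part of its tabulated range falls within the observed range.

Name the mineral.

Vitreous luster excludes Malachite, Cassiterite, Sulfur, Zircon, Serpentine, Goethite.
Perfect cleavage in one direction — only Gypsum, Sillimanite, Barite, Epidote, Azurite, Biotite remain.
Specific gravity 3.57-4.03 — only Azurite remains.
Azurite is the sole remaining match.

Azurite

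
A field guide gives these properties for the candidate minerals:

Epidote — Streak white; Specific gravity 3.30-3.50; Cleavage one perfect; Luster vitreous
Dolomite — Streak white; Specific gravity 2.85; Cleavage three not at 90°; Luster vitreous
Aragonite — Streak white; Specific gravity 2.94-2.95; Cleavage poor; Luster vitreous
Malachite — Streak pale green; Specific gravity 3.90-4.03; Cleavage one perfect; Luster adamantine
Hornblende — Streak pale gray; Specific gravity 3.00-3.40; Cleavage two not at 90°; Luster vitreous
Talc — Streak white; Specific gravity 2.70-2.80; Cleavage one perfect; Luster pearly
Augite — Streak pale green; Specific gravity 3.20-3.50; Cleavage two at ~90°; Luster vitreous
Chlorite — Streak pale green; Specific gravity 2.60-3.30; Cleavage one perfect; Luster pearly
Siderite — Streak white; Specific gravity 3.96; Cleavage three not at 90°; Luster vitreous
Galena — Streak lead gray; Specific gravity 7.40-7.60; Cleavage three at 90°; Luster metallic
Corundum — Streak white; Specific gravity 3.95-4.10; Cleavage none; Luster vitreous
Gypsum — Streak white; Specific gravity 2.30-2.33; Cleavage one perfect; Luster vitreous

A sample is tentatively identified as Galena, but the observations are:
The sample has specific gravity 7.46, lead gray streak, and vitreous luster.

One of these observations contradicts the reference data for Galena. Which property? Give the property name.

Specific gravity 7.46: Galena has SG 7.40-7.60 — agrees.
Lead gray streak: Galena has lead gray streak — agrees.
Vitreous luster: Galena has metallic luster — inconsistent.
Only the luster is inconsistent.

luster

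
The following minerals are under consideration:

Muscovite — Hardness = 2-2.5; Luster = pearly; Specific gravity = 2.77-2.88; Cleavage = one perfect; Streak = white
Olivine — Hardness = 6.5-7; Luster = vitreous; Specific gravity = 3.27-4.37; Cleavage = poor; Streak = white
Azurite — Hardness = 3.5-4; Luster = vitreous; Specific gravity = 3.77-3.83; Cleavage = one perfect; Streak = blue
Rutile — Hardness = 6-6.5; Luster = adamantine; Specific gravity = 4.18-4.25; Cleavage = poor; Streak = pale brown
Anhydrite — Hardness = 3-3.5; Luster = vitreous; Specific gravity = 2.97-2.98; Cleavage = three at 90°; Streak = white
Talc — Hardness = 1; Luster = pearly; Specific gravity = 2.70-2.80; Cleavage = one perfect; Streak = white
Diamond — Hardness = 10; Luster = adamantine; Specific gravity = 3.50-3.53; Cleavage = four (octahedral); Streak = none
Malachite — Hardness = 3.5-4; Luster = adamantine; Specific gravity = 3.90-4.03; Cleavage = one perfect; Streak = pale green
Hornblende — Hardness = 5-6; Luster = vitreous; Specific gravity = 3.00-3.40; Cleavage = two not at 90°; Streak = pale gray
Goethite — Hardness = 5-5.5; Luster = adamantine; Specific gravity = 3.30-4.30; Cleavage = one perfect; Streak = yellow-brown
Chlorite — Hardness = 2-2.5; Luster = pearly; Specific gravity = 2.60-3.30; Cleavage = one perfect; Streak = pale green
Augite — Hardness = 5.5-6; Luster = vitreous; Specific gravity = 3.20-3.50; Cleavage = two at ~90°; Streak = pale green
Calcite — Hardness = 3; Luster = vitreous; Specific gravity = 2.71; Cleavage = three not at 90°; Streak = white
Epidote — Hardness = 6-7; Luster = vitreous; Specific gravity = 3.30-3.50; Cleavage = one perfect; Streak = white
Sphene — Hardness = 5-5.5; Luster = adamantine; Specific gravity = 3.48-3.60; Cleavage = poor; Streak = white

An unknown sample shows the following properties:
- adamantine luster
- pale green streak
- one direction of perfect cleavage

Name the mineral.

Adamantine luster — narrows the field to Rutile, Diamond, Malachite, Goethite, Sphene.
Pale green streak — narrows the field to Malachite.
One direction of perfect cleavage — no further eliminations.
Malachite is the sole remaining match.

Malachite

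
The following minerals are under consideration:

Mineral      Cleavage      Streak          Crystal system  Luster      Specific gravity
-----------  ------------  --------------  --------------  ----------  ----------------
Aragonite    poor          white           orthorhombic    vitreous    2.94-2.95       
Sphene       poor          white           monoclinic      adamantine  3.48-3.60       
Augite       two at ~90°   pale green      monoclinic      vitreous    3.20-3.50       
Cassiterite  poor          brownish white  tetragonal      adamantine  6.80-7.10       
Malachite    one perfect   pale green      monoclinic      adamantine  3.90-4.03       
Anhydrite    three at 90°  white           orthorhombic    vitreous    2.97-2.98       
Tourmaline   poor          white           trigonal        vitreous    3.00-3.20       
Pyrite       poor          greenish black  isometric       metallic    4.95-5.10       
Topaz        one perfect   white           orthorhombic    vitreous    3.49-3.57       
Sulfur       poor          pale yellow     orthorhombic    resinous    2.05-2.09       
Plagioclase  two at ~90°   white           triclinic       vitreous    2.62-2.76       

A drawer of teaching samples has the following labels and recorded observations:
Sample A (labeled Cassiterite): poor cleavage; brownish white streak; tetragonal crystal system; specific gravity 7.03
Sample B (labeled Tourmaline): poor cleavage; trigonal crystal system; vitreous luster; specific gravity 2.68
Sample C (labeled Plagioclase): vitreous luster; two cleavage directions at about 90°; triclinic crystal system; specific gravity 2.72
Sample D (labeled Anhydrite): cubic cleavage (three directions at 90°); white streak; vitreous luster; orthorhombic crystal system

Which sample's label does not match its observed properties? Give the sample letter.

B

Sample A: nothing contradicts Cassiterite.
Sample B: specific gravity 2.68 is outside the reference for Tourmaline (SG 3.00-3.20) — mislabeled.
Sample C: nothing contradicts Plagioclase.
Sample D: nothing contradicts Anhydrite.
Only sample B is inconsistent with its label.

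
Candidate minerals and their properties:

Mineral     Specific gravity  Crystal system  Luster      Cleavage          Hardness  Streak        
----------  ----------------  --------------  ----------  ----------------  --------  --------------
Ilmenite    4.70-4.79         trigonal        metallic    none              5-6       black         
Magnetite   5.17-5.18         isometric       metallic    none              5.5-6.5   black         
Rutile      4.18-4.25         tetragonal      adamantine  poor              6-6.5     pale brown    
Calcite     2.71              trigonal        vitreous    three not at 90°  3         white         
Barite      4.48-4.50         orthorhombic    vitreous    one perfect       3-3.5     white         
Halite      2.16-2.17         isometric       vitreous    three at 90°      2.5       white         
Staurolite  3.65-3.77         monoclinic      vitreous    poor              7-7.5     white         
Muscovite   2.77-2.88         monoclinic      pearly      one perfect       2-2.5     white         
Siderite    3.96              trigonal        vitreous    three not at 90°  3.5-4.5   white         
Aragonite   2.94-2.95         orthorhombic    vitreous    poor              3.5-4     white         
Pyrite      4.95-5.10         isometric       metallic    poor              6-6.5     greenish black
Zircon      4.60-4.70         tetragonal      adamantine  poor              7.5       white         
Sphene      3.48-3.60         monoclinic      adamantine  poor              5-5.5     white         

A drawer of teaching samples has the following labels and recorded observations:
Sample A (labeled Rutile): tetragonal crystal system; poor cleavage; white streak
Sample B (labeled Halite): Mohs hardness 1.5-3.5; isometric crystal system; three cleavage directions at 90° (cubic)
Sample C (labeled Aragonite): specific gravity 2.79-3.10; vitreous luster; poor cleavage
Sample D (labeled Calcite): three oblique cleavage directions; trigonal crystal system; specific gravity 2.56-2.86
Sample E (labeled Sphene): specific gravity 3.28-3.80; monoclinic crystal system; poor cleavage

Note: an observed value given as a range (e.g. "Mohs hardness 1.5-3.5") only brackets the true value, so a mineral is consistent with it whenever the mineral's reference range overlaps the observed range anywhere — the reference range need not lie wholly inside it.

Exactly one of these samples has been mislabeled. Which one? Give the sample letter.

A

Sample A: white streak is outside the reference for Rutile (pale brown streak) — mislabeled.
Sample B: every observation is compatible with the reference values for Halite.
Sample C: every observation is compatible with the reference values for Aragonite.
Sample D: every observation is compatible with the reference values for Calcite.
Sample E: every observation is compatible with the reference values for Sphene.
Only sample A is inconsistent with its label.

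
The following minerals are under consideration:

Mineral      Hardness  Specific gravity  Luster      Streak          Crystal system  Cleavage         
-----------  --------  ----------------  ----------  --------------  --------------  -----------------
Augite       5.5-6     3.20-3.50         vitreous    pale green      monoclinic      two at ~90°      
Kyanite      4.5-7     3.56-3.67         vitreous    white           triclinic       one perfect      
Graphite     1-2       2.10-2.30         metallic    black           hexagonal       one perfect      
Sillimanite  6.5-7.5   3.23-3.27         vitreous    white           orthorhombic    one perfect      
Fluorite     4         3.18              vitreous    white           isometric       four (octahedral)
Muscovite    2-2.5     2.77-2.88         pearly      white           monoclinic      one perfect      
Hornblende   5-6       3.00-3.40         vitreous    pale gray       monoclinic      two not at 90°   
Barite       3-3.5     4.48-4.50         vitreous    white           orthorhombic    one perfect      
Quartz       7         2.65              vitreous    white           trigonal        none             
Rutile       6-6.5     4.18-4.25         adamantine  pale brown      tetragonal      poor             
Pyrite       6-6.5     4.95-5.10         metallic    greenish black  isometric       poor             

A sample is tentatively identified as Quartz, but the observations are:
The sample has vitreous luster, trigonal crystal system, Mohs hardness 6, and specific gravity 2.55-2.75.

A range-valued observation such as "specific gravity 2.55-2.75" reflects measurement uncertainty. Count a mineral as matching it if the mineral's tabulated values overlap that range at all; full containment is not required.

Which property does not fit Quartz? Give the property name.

Vitreous luster: Quartz has vitreous luster — matches.
Trigonal crystal system: Quartz has trigonal system — matches.
Mohs hardness 6: Quartz has hardness 7 — inconsistent.
Specific gravity 2.55-2.75: Quartz has SG 2.65 — matches.
The hardness is the one property that does not fit.

hardness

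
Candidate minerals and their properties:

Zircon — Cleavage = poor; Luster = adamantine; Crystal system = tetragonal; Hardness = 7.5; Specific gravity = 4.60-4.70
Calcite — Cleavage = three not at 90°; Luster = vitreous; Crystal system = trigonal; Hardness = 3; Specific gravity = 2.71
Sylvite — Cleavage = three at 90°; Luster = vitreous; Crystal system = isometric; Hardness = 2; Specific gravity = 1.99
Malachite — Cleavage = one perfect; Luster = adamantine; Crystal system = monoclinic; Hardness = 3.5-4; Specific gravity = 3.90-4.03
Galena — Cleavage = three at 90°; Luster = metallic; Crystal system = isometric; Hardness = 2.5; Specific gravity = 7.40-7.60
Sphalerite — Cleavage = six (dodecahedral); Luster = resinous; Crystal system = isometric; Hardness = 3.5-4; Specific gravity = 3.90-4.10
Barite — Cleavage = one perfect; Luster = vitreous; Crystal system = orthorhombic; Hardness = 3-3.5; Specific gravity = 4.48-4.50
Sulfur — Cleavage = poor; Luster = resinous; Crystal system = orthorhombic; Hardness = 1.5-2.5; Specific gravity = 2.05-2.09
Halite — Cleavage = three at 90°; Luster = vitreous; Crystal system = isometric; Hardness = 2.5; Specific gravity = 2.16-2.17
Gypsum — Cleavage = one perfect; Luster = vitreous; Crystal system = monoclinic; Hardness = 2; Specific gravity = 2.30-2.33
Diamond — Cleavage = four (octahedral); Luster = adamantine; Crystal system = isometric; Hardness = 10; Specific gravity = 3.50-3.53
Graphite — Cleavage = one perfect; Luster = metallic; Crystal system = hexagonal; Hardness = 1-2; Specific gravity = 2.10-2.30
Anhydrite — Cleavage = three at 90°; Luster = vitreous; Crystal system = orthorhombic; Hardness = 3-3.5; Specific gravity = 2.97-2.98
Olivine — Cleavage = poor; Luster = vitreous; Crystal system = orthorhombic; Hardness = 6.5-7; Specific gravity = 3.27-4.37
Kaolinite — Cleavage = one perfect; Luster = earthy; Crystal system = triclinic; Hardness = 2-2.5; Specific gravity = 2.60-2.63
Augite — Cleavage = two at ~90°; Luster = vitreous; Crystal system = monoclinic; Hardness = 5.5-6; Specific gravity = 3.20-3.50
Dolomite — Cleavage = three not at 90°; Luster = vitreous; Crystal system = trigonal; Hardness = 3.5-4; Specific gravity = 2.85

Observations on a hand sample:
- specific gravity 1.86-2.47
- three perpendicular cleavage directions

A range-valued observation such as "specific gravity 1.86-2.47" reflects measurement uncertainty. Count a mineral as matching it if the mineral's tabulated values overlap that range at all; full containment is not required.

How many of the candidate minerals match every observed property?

2

Specific gravity 1.86-2.47 — narrows the field to Sylvite, Sulfur, Halite, Gypsum, Graphite.
Three perpendicular cleavage directions — only Sylvite, Halite remain.
The minerals that satisfy all observations are Halite, Sylvite.
That is 2 minerals.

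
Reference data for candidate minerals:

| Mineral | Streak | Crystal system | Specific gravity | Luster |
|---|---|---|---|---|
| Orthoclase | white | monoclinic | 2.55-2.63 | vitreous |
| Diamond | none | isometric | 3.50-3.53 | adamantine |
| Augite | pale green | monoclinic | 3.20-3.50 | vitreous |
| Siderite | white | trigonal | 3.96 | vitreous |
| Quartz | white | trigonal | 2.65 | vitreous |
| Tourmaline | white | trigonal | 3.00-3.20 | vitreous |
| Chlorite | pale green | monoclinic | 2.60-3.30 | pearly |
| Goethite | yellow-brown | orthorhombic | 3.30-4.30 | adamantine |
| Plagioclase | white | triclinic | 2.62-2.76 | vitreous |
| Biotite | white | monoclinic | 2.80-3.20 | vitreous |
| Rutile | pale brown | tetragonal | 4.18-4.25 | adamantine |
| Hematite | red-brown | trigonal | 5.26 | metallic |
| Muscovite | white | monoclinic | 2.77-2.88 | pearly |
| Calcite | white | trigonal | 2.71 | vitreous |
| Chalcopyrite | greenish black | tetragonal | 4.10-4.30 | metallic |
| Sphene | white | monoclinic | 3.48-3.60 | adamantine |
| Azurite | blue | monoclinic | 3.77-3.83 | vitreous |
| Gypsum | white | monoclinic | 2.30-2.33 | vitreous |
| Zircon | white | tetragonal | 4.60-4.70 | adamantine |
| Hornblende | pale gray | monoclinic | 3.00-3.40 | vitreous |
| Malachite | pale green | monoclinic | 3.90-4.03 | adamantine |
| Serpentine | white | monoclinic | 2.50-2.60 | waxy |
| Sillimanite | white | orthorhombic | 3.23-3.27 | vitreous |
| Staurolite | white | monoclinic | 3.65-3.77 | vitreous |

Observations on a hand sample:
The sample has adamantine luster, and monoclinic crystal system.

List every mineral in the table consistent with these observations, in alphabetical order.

Malachite, Sphene

Adamantine luster — narrows the field to Diamond, Goethite, Rutile, Sphene, Zircon, Malachite.
Monoclinic crystal system — leaves Sphene, Malachite.
The minerals that satisfy all observations are Malachite, Sphene.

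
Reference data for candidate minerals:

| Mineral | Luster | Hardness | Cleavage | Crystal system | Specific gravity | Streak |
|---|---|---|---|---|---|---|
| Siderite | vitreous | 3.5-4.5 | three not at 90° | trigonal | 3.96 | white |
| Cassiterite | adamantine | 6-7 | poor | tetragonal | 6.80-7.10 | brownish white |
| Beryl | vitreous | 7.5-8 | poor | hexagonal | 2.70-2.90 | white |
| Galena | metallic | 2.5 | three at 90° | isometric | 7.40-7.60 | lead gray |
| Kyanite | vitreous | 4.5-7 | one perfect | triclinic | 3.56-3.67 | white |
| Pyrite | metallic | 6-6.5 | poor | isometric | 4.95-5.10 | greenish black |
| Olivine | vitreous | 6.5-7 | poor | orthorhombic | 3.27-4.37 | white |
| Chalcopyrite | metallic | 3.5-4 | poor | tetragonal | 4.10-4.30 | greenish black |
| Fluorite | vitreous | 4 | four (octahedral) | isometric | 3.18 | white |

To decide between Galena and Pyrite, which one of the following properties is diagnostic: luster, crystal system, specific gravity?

specific gravity

Luster: both metallic — same for both.
Crystal system: both isometric — same for both.
Specific gravity: Galena 7.40-7.60, Pyrite 4.95-5.10 — different.
Only specific gravity differs between Galena and Pyrite among the listed tests.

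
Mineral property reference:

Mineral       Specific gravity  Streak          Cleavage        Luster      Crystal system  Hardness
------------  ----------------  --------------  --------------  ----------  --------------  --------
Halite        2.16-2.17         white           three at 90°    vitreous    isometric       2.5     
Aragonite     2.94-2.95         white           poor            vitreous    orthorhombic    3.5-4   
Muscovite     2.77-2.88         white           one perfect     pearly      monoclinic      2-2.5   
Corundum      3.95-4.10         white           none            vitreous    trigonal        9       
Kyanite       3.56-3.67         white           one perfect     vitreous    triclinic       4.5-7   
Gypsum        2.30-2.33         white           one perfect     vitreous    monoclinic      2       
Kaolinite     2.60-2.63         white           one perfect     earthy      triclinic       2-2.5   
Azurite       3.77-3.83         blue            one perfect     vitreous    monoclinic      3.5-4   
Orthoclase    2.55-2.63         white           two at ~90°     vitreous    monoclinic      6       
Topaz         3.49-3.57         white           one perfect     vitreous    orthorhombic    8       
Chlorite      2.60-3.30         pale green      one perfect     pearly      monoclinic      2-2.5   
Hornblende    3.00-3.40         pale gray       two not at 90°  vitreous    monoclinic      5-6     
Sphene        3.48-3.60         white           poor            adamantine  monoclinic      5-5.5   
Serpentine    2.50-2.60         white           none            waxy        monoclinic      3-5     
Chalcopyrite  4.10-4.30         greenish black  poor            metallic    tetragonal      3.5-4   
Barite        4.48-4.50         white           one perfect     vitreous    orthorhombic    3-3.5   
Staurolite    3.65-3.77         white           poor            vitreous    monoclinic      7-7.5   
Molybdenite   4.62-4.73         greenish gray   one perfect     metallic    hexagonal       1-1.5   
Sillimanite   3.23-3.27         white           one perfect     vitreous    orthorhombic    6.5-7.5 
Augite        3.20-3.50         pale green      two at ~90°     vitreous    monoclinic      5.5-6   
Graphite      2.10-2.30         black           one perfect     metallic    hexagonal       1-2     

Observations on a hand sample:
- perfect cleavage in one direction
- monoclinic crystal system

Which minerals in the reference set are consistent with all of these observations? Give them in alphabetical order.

Azurite, Chlorite, Gypsum, Muscovite

Perfect cleavage in one direction — Muscovite, Kyanite, Gypsum, Kaolinite, Azurite, Topaz, Chlorite, Barite, Molybdenite, Sillimanite, Graphite remain.
Monoclinic crystal system — Muscovite, Gypsum, Azurite, Chlorite remain.
Remaining candidates: Azurite, Chlorite, Gypsum, Muscovite.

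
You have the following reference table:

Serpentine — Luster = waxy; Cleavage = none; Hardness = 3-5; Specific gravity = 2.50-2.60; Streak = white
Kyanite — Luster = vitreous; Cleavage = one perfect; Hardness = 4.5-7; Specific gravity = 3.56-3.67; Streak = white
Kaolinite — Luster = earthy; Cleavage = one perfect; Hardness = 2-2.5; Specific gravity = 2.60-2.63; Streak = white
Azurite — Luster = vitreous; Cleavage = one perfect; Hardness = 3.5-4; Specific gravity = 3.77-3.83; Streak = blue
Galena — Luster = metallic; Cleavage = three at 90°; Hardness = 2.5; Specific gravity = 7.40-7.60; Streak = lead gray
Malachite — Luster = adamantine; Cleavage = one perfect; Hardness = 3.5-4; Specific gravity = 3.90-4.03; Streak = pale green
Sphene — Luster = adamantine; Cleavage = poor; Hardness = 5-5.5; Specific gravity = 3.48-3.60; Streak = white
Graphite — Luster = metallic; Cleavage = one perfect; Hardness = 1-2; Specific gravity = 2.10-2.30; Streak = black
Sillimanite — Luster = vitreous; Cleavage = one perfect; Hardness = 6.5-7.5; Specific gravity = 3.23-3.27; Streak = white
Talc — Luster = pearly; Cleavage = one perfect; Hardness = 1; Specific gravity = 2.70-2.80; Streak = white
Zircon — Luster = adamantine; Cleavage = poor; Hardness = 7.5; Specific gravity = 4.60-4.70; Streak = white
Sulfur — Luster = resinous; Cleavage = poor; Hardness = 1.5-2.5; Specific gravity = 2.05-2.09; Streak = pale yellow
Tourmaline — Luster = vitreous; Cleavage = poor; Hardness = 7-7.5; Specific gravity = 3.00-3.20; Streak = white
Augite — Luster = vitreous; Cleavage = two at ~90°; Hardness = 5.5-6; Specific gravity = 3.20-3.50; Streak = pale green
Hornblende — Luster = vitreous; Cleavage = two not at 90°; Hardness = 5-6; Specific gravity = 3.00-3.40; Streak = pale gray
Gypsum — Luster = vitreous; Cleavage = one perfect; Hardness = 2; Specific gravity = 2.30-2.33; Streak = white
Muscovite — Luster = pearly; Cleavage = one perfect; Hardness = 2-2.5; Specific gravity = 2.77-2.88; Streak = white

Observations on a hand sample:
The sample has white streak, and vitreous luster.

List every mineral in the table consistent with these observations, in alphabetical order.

Gypsum, Kyanite, Sillimanite, Tourmaline

White streak: Serpentine, Kyanite, Kaolinite, Sphene, Sillimanite, Talc, Zircon, Tourmaline, Gypsum, Muscovite remain.
Vitreous luster: leaves Kyanite, Sillimanite, Tourmaline, Gypsum.
The minerals that satisfy all observations are Gypsum, Kyanite, Sillimanite, Tourmaline.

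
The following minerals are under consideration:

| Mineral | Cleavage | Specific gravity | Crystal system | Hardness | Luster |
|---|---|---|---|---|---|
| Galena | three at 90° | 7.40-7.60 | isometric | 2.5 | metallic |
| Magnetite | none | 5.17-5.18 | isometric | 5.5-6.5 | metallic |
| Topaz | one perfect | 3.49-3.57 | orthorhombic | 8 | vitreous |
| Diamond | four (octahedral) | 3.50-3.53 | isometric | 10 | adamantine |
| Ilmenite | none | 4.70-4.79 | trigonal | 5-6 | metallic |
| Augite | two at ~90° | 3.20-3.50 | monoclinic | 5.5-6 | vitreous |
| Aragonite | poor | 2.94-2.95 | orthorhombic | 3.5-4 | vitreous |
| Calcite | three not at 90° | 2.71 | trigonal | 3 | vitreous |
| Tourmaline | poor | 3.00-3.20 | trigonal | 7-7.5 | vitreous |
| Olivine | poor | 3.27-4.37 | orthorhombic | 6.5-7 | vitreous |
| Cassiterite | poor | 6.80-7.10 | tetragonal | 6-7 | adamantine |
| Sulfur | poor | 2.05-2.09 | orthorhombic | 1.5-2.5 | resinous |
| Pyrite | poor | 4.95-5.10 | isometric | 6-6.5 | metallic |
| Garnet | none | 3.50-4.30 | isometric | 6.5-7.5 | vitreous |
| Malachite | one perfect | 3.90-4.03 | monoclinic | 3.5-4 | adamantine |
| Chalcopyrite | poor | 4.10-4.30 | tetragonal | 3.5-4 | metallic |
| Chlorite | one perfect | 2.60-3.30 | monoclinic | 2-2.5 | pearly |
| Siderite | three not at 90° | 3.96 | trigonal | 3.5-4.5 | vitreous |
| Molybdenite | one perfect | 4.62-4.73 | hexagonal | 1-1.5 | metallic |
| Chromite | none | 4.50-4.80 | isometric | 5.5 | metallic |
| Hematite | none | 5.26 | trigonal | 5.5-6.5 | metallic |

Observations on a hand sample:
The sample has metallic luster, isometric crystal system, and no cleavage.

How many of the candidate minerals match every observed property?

2

Metallic luster: leaves Galena, Magnetite, Ilmenite, Pyrite, Chalcopyrite, Molybdenite, Chromite, Hematite.
Isometric crystal system eliminates Ilmenite, Chalcopyrite, Molybdenite, Hematite.
No cleavage is inconsistent with Galena, Pyrite.
The minerals that satisfy all observations are Chromite, Magnetite.
That is 2 minerals.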